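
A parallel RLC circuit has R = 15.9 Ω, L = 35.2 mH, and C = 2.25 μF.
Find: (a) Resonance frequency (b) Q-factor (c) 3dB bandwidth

Step 1 — Resonance: ω₀ = 1/√(LC) = 1/√(0.0352·2.25e-06) = 3553 rad/s.
Step 2 — f₀ = ω₀/(2π) = 565.5 Hz.
Step 3 — Parallel Q: Q = R/(ω₀L) = 15.9/(3553·0.0352) = 0.1271.
Step 4 — Bandwidth: Δω = ω₀/Q = 2.795e+04 rad/s; BW = Δω/(2π) = 4449 Hz.

(a) f₀ = 565.5 Hz  (b) Q = 0.1271  (c) BW = 4449 Hz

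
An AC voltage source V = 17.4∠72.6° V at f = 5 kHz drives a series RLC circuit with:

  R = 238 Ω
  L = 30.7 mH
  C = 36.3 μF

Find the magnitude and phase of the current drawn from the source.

Step 1 — Angular frequency: ω = 2π·f = 2π·5000 = 3.142e+04 rad/s.
Step 2 — Component impedances:
  R: Z = R = 238 Ω
  L: Z = jωL = j·3.142e+04·0.0307 = 0 + j964.5 Ω
  C: Z = 1/(jωC) = -j/(ω·C) = 0 - j0.8769 Ω
Step 3 — Series combination: Z_total = R + L + C = 238 + j963.6 Ω = 992.5∠76.1° Ω.
Step 4 — Source phasor: V = 17.4∠72.6° V = 5.203 + j16.6 V.
Step 5 — Ohm's law: I = V / Z_total = (5.203 + j16.6) / (238 + j963.6) = 0.0175 - j0.001078 A.
Step 6 — Convert to polar: |I| = 0.01753 A, ∠I = -3.5°.

I = 0.01753∠-3.5° A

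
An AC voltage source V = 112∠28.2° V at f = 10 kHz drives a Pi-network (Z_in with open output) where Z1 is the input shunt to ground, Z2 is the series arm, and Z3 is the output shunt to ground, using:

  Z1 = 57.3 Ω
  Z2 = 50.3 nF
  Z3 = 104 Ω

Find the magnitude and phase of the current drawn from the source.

Step 1 — Angular frequency: ω = 2π·f = 2π·1e+04 = 6.283e+04 rad/s.
Step 2 — Component impedances:
  Z1: Z = R = 57.3 Ω
  Z2: Z = 1/(jωC) = -j/(ω·C) = 0 - j316.4 Ω
  Z3: Z = R = 104 Ω
Step 3 — With open output, the series arm Z2 and the output shunt Z3 appear in series to ground: Z2 + Z3 = 104 - j316.4 Ω.
Step 4 — Parallel with input shunt Z1: Z_in = Z1 || (Z2 + Z3) = 53.1 - j8.236 Ω = 53.74∠-8.8° Ω.
Step 5 — Source phasor: V = 112∠28.2° V = 98.71 + j52.93 V.
Step 6 — Ohm's law: I = V / Z_total = (98.71 + j52.93) / (53.1 - j8.236) = 1.664 + j1.255 A.
Step 7 — Convert to polar: |I| = 2.084 A, ∠I = 37.0°.

I = 2.084∠37.0° A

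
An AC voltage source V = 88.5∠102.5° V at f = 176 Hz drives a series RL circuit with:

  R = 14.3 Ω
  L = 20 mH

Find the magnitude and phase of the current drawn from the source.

Step 1 — Angular frequency: ω = 2π·f = 2π·176 = 1106 rad/s.
Step 2 — Component impedances:
  R: Z = R = 14.3 Ω
  L: Z = jωL = j·1106·0.02 = 0 + j22.12 Ω
Step 3 — Series combination: Z_total = R + L = 14.3 + j22.12 Ω = 26.34∠57.1° Ω.
Step 4 — Source phasor: V = 88.5∠102.5° V = -19.15 + j86.4 V.
Step 5 — Ohm's law: I = V / Z_total = (-19.15 + j86.4) / (14.3 + j22.12) = 2.36 + j2.392 A.
Step 6 — Convert to polar: |I| = 3.36 A, ∠I = 45.4°.

I = 3.36∠45.4° A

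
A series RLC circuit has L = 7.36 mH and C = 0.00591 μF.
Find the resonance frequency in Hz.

Step 1 — Resonance condition Im(Z)=0 gives ω₀ = 1/√(LC).
Step 2 — ω₀ = 1/√(0.00736·5.91e-09) = 1.516e+05 rad/s.
Step 3 — f₀ = ω₀/(2π) = 2.413e+04 Hz.

f₀ = 2.413e+04 Hz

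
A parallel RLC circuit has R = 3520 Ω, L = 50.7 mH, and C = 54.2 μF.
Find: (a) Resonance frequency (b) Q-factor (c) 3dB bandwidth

Step 1 — Resonance: ω₀ = 1/√(LC) = 1/√(0.0507·5.42e-05) = 603.2 rad/s.
Step 2 — f₀ = ω₀/(2π) = 96.01 Hz.
Step 3 — Parallel Q: Q = R/(ω₀L) = 3520/(603.2·0.0507) = 115.1.
Step 4 — Bandwidth: Δω = ω₀/Q = 5.242 rad/s; BW = Δω/(2π) = 0.8342 Hz.

(a) f₀ = 96.01 Hz  (b) Q = 115.1  (c) BW = 0.8342 Hz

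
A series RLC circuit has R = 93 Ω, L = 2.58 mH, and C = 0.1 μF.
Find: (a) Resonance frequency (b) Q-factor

Step 1 — Resonance condition Im(Z)=0 gives ω₀ = 1/√(LC).
Step 2 — ω₀ = 1/√(0.00258·1e-07) = 6.226e+04 rad/s.
Step 3 — f₀ = ω₀/(2π) = 9909 Hz.
Step 4 — Series Q: Q = ω₀L/R = 6.226e+04·0.00258/93 = 1.727.

(a) f₀ = 9909 Hz  (b) Q = 1.727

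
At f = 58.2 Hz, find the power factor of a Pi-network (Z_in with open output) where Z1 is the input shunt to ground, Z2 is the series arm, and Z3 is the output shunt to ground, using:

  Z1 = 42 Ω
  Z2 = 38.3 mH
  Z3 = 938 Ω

Step 1 — Angular frequency: ω = 2π·f = 2π·58.2 = 365.7 rad/s.
Step 2 — Component impedances:
  Z1: Z = R = 42 Ω
  Z2: Z = jωL = j·365.7·0.0383 = 0 + j14.01 Ω
  Z3: Z = R = 938 Ω
Step 3 — With open output, the series arm Z2 and the output shunt Z3 appear in series to ground: Z2 + Z3 = 938 + j14.01 Ω.
Step 4 — Parallel with input shunt Z1: Z_in = Z1 || (Z2 + Z3) = 40.2 + j0.02572 Ω = 40.2∠0.0° Ω.
Step 5 — Power factor: PF = cos(φ) = Re(Z)/|Z| = 40.2/40.2 = 1.
Step 6 — Type: Im(Z) = 0.02572 ⇒ lagging (phase φ = 0.0°).

PF = 1 (lagging, φ = 0.0°)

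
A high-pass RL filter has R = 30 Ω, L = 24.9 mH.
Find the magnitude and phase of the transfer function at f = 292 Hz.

Step 1 — Angular frequency: ω = 2π·292 = 1835 rad/s.
Step 2 — Transfer function: H(jω) = jωL/(R + jωL).
Step 3 — Numerator jωL = j·45.68; denominator R + jωL = 30 + j45.68.
Step 4 — H = 0.6987 + j0.4588.
Step 5 — Magnitude: |H| = 0.8359 (-1.6 dB); phase: φ = 33.3°.

|H| = 0.8359 (-1.6 dB), φ = 33.3°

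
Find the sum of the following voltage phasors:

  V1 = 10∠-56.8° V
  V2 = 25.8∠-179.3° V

Step 1 — Convert each phasor to rectangular form:
  V1 = 10·(cos(-56.8°) + j·sin(-56.8°)) = 5.476 - j8.368 V
  V2 = 25.8·(cos(-179.3°) + j·sin(-179.3°)) = -25.8 - j0.3152 V
Step 2 — Sum components: V_total = -20.32 - j8.683 V.
Step 3 — Convert to polar: |V_total| = 22.1 V, ∠V_total = -156.9°.

V_total = 22.1∠-156.9° V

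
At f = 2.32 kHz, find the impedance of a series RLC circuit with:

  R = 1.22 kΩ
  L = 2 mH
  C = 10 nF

Step 1 — Angular frequency: ω = 2π·f = 2π·2320 = 1.458e+04 rad/s.
Step 2 — Component impedances:
  R: Z = R = 1220 Ω
  L: Z = jωL = j·1.458e+04·0.002 = 0 + j29.15 Ω
  C: Z = 1/(jωC) = -j/(ω·C) = 0 - j6860 Ω
Step 3 — Series combination: Z_total = R + L + C = 1220 - j6831 Ω = 6939∠-79.9° Ω.

Z = 1220 - j6831 Ω = 6939∠-79.9° Ω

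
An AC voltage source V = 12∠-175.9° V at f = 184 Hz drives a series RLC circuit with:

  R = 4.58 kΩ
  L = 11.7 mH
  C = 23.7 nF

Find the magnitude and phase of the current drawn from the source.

Step 1 — Angular frequency: ω = 2π·f = 2π·184 = 1156 rad/s.
Step 2 — Component impedances:
  R: Z = R = 4580 Ω
  L: Z = jωL = j·1156·0.0117 = 0 + j13.53 Ω
  C: Z = 1/(jωC) = -j/(ω·C) = 0 - j3.65e+04 Ω
Step 3 — Series combination: Z_total = R + L + C = 4580 - j3.648e+04 Ω = 3.677e+04∠-82.8° Ω.
Step 4 — Source phasor: V = 12∠-175.9° V = -11.97 - j0.858 V.
Step 5 — Ohm's law: I = V / Z_total = (-11.97 - j0.858) / (4580 - j3.648e+04) = -1.739e-05 - j0.0003259 A.
Step 6 — Convert to polar: |I| = 0.0003264 A, ∠I = -93.1°.

I = 0.0003264∠-93.1° A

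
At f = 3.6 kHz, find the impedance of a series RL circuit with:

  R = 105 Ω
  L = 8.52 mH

Step 1 — Angular frequency: ω = 2π·f = 2π·3600 = 2.262e+04 rad/s.
Step 2 — Component impedances:
  R: Z = R = 105 Ω
  L: Z = jωL = j·2.262e+04·0.00852 = 0 + j192.7 Ω
Step 3 — Series combination: Z_total = R + L = 105 + j192.7 Ω = 219.5∠61.4° Ω.

Z = 105 + j192.7 Ω = 219.5∠61.4° Ω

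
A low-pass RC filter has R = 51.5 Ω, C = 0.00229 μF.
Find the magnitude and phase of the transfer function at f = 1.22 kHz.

Step 1 — Angular frequency: ω = 2π·1220 = 7665 rad/s.
Step 2 — Transfer function: H(jω) = 1/(1 + jωRC).
Step 3 — Denominator: 1 + jωRC = 1 + j·7665·51.5·2.29e-09 = 1 + j0.000904.
Step 4 — H = 1 - j0.000904.
Step 5 — Magnitude: |H| = 1 (-0.0 dB); phase: φ = -0.1°.

|H| = 1 (-0.0 dB), φ = -0.1°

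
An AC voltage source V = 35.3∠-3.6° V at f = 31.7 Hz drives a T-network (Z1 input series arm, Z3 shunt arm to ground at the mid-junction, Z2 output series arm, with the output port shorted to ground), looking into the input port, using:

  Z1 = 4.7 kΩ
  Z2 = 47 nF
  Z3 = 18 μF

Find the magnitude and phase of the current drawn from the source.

Step 1 — Angular frequency: ω = 2π·f = 2π·31.7 = 199.2 rad/s.
Step 2 — Component impedances:
  Z1: Z = R = 4700 Ω
  Z2: Z = 1/(jωC) = -j/(ω·C) = 0 - j1.068e+05 Ω
  Z3: Z = 1/(jωC) = -j/(ω·C) = 0 - j278.9 Ω
Step 3 — With the output port shorted to ground, the output series arm Z2 runs from the junction to ground; the shunt arm Z3 also runs from the junction to ground. They appear in parallel: Z3 || Z2 = 0 - j278.2 Ω.
Step 4 — Series with input arm Z1: Z_in = Z1 + (Z3 || Z2) = 4700 - j278.2 Ω = 4708∠-3.4° Ω.
Step 5 — Source phasor: V = 35.3∠-3.6° V = 35.23 - j2.217 V.
Step 6 — Ohm's law: I = V / Z_total = (35.23 - j2.217) / (4700 - j278.2) = 0.007497 - j2.781e-05 A.
Step 7 — Convert to polar: |I| = 0.007498 A, ∠I = -0.2°.

I = 0.007498∠-0.2° A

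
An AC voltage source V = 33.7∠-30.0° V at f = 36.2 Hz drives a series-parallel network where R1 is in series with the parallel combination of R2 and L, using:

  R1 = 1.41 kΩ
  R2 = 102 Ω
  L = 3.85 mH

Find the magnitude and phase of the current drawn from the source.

Step 1 — Angular frequency: ω = 2π·f = 2π·36.2 = 227.5 rad/s.
Step 2 — Component impedances:
  R1: Z = R = 1410 Ω
  R2: Z = R = 102 Ω
  L: Z = jωL = j·227.5·0.00385 = 0 + j0.8757 Ω
Step 3 — Parallel branch: R2 || L = 1/(1/R2 + 1/L) = 0.007517 + j0.8756 Ω.
Step 4 — Series with R1: Z_total = R1 + (R2 || L) = 1410 + j0.8756 Ω = 1410∠0.0° Ω.
Step 5 — Source phasor: V = 33.7∠-30.0° V = 29.19 - j16.85 V.
Step 6 — Ohm's law: I = V / Z_total = (29.19 - j16.85) / (1410 + j0.8756) = 0.02069 - j0.01196 A.
Step 7 — Convert to polar: |I| = 0.0239 A, ∠I = -30.0°.

I = 0.0239∠-30.0° A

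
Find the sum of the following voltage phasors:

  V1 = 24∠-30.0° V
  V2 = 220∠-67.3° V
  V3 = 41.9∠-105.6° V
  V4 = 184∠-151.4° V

Step 1 — Convert each phasor to rectangular form:
  V1 = 24·(cos(-30.0°) + j·sin(-30.0°)) = 20.78 - j12 V
  V2 = 220·(cos(-67.3°) + j·sin(-67.3°)) = 84.9 - j203 V
  V3 = 41.9·(cos(-105.6°) + j·sin(-105.6°)) = -11.27 - j40.36 V
  V4 = 184·(cos(-151.4°) + j·sin(-151.4°)) = -161.5 - j88.08 V
Step 2 — Sum components: V_total = -67.13 - j343.4 V.
Step 3 — Convert to polar: |V_total| = 349.9 V, ∠V_total = -101.1°.

V_total = 349.9∠-101.1° V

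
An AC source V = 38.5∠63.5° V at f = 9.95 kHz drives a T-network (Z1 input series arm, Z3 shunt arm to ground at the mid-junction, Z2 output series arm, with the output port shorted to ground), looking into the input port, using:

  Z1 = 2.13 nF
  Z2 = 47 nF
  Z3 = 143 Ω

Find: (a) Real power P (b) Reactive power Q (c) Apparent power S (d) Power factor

Step 1 — Angular frequency: ω = 2π·f = 2π·9950 = 6.252e+04 rad/s.
Step 2 — Component impedances:
  Z1: Z = 1/(jωC) = -j/(ω·C) = 0 - j7510 Ω
  Z2: Z = 1/(jωC) = -j/(ω·C) = 0 - j340.3 Ω
  Z3: Z = R = 143 Ω
Step 3 — With the output port shorted to ground, the output series arm Z2 runs from the junction to ground; the shunt arm Z3 also runs from the junction to ground. They appear in parallel: Z3 || Z2 = 121.5 - j51.07 Ω.
Step 4 — Series with input arm Z1: Z_in = Z1 + (Z3 || Z2) = 121.5 - j7561 Ω = 7562∠-89.1° Ω.
Step 5 — Source phasor: V = 38.5∠63.5° V = 17.18 + j34.45 V.
Step 6 — Current: I = V / Z = -0.004519 + j0.002345 A = 0.005091∠152.6° A.
Step 7 — Complex power: S = V·I* = 0.003151 - j0.196 VA.
Step 8 — Real power: P = Re(S) = 0.003151 W.
Step 9 — Reactive power: Q = Im(S) = -0.196 VAR.
Step 10 — Apparent power: |S| = 0.196 VA.
Step 11 — Power factor: PF = P/|S| = 0.01607 (leading).

(a) P = 0.003151 W  (b) Q = -0.196 VAR  (c) S = 0.196 VA  (d) PF = 0.01607 (leading)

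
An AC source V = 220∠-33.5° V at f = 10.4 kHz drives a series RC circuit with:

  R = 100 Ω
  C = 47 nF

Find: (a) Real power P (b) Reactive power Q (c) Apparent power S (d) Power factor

Step 1 — Angular frequency: ω = 2π·f = 2π·1.04e+04 = 6.535e+04 rad/s.
Step 2 — Component impedances:
  R: Z = R = 100 Ω
  C: Z = 1/(jωC) = -j/(ω·C) = 0 - j325.6 Ω
Step 3 — Series combination: Z_total = R + C = 100 - j325.6 Ω = 340.6∠-72.9° Ω.
Step 4 — Source phasor: V = 220∠-33.5° V = 183.5 - j121.4 V.
Step 5 — Current: I = V / Z = 0.4989 + j0.4102 A = 0.6459∠39.4° A.
Step 6 — Complex power: S = V·I* = 41.72 - j135.8 VA.
Step 7 — Real power: P = Re(S) = 41.72 W.
Step 8 — Reactive power: Q = Im(S) = -135.8 VAR.
Step 9 — Apparent power: |S| = 142.1 VA.
Step 10 — Power factor: PF = P/|S| = 0.2936 (leading).

(a) P = 41.72 W  (b) Q = -135.8 VAR  (c) S = 142.1 VA  (d) PF = 0.2936 (leading)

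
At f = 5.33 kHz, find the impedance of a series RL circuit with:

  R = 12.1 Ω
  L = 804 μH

Step 1 — Angular frequency: ω = 2π·f = 2π·5330 = 3.349e+04 rad/s.
Step 2 — Component impedances:
  R: Z = R = 12.1 Ω
  L: Z = jωL = j·3.349e+04·0.000804 = 0 + j26.93 Ω
Step 3 — Series combination: Z_total = R + L = 12.1 + j26.93 Ω = 29.52∠65.8° Ω.

Z = 12.1 + j26.93 Ω = 29.52∠65.8° Ω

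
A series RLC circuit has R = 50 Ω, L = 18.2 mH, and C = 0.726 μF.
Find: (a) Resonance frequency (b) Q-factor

Step 1 — Resonance condition Im(Z)=0 gives ω₀ = 1/√(LC).
Step 2 — ω₀ = 1/√(0.0182·7.26e-07) = 8700 rad/s.
Step 3 — f₀ = ω₀/(2π) = 1385 Hz.
Step 4 — Series Q: Q = ω₀L/R = 8700·0.0182/50 = 3.167.

(a) f₀ = 1385 Hz  (b) Q = 3.167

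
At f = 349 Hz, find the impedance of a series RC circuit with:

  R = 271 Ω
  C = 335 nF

Step 1 — Angular frequency: ω = 2π·f = 2π·349 = 2193 rad/s.
Step 2 — Component impedances:
  R: Z = R = 271 Ω
  C: Z = 1/(jωC) = -j/(ω·C) = 0 - j1361 Ω
Step 3 — Series combination: Z_total = R + C = 271 - j1361 Ω = 1388∠-78.7° Ω.

Z = 271 - j1361 Ω = 1388∠-78.7° Ω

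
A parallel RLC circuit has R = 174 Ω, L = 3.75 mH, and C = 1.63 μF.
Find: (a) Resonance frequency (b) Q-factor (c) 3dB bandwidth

Step 1 — Resonance: ω₀ = 1/√(LC) = 1/√(0.00375·1.63e-06) = 1.279e+04 rad/s.
Step 2 — f₀ = ω₀/(2π) = 2036 Hz.
Step 3 — Parallel Q: Q = R/(ω₀L) = 174/(1.279e+04·0.00375) = 3.628.
Step 4 — Bandwidth: Δω = ω₀/Q = 3526 rad/s; BW = Δω/(2π) = 561.2 Hz.

(a) f₀ = 2036 Hz  (b) Q = 3.628  (c) BW = 561.2 Hz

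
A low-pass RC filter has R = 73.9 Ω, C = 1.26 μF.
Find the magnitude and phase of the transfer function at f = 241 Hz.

Step 1 — Angular frequency: ω = 2π·241 = 1514 rad/s.
Step 2 — Transfer function: H(jω) = 1/(1 + jωRC).
Step 3 — Denominator: 1 + jωRC = 1 + j·1514·73.9·1.26e-06 = 1 + j0.141.
Step 4 — H = 0.9805 - j0.1382.
Step 5 — Magnitude: |H| = 0.9902 (-0.1 dB); phase: φ = -8.0°.

|H| = 0.9902 (-0.1 dB), φ = -8.0°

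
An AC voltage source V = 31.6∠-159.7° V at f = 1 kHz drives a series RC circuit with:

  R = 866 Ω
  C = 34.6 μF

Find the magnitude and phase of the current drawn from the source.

Step 1 — Angular frequency: ω = 2π·f = 2π·1000 = 6283 rad/s.
Step 2 — Component impedances:
  R: Z = R = 866 Ω
  C: Z = 1/(jωC) = -j/(ω·C) = 0 - j4.6 Ω
Step 3 — Series combination: Z_total = R + C = 866 - j4.6 Ω = 866∠-0.3° Ω.
Step 4 — Source phasor: V = 31.6∠-159.7° V = -29.64 - j10.96 V.
Step 5 — Ohm's law: I = V / Z_total = (-29.64 - j10.96) / (866 - j4.6) = -0.03415 - j0.01284 A.
Step 6 — Convert to polar: |I| = 0.03649 A, ∠I = -159.4°.

I = 0.03649∠-159.4° A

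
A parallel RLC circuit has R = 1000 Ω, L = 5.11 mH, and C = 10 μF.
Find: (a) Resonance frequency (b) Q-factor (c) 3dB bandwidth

Step 1 — Resonance: ω₀ = 1/√(LC) = 1/√(0.00511·1e-05) = 4424 rad/s.
Step 2 — f₀ = ω₀/(2π) = 704.1 Hz.
Step 3 — Parallel Q: Q = R/(ω₀L) = 1000/(4424·0.00511) = 44.24.
Step 4 — Bandwidth: Δω = ω₀/Q = 100 rad/s; BW = Δω/(2π) = 15.92 Hz.

(a) f₀ = 704.1 Hz  (b) Q = 44.24  (c) BW = 15.92 Hz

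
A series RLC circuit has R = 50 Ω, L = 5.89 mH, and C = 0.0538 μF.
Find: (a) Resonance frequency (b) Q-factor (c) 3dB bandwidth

Step 1 — Resonance: ω₀ = 1/√(LC) = 1/√(0.00589·5.38e-08) = 5.618e+04 rad/s.
Step 2 — f₀ = ω₀/(2π) = 8941 Hz.
Step 3 — Series Q: Q = ω₀L/R = 5.618e+04·0.00589/50 = 6.618.
Step 4 — Bandwidth: Δω = ω₀/Q = 8489 rad/s; BW = Δω/(2π) = 1351 Hz.

(a) f₀ = 8941 Hz  (b) Q = 6.618  (c) BW = 1351 Hz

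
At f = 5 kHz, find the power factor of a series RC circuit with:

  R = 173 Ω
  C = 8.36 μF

Step 1 — Angular frequency: ω = 2π·f = 2π·5000 = 3.142e+04 rad/s.
Step 2 — Component impedances:
  R: Z = R = 173 Ω
  C: Z = 1/(jωC) = -j/(ω·C) = 0 - j3.808 Ω
Step 3 — Series combination: Z_total = R + C = 173 - j3.808 Ω = 173∠-1.3° Ω.
Step 4 — Power factor: PF = cos(φ) = Re(Z)/|Z| = 173/173.04 = 0.9998.
Step 5 — Type: Im(Z) = -3.808 ⇒ leading (phase φ = -1.3°).

PF = 0.9998 (leading, φ = -1.3°)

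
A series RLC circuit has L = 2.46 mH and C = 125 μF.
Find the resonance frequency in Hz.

Step 1 — Resonance condition Im(Z)=0 gives ω₀ = 1/√(LC).
Step 2 — ω₀ = 1/√(0.00246·0.000125) = 1803 rad/s.
Step 3 — f₀ = ω₀/(2π) = 287 Hz.

f₀ = 287 Hz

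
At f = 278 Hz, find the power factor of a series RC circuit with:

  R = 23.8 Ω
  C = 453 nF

Step 1 — Angular frequency: ω = 2π·f = 2π·278 = 1747 rad/s.
Step 2 — Component impedances:
  R: Z = R = 23.8 Ω
  C: Z = 1/(jωC) = -j/(ω·C) = 0 - j1264 Ω
Step 3 — Series combination: Z_total = R + C = 23.8 - j1264 Ω = 1264∠-88.9° Ω.
Step 4 — Power factor: PF = cos(φ) = Re(Z)/|Z| = 23.8/1264 = 0.01883.
Step 5 — Type: Im(Z) = -1264 ⇒ leading (phase φ = -88.9°).

PF = 0.01883 (leading, φ = -88.9°)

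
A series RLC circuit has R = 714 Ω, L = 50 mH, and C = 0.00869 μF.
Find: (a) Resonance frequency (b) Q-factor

Step 1 — Resonance condition Im(Z)=0 gives ω₀ = 1/√(LC).
Step 2 — ω₀ = 1/√(0.05·8.69e-09) = 4.797e+04 rad/s.
Step 3 — f₀ = ω₀/(2π) = 7635 Hz.
Step 4 — Series Q: Q = ω₀L/R = 4.797e+04·0.05/714 = 3.36.

(a) f₀ = 7635 Hz  (b) Q = 3.36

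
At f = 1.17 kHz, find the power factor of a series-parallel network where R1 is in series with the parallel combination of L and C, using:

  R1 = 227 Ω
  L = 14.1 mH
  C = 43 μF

Step 1 — Angular frequency: ω = 2π·f = 2π·1170 = 7351 rad/s.
Step 2 — Component impedances:
  R1: Z = R = 227 Ω
  L: Z = jωL = j·7351·0.0141 = 0 + j103.7 Ω
  C: Z = 1/(jωC) = -j/(ω·C) = 0 - j3.163 Ω
Step 3 — Parallel branch: L || C = 1/(1/L + 1/C) = 0 - j3.263 Ω.
Step 4 — Series with R1: Z_total = R1 + (L || C) = 227 - j3.263 Ω = 227∠-0.8° Ω.
Step 5 — Power factor: PF = cos(φ) = Re(Z)/|Z| = 227/227.02 = 0.9999.
Step 6 — Type: Im(Z) = -3.263 ⇒ leading (phase φ = -0.8°).

PF = 0.9999 (leading, φ = -0.8°)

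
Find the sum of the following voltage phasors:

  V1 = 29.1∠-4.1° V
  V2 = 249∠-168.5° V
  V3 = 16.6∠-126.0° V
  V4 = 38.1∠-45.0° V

Step 1 — Convert each phasor to rectangular form:
  V1 = 29.1·(cos(-4.1°) + j·sin(-4.1°)) = 29.03 - j2.081 V
  V2 = 249·(cos(-168.5°) + j·sin(-168.5°)) = -244 - j49.64 V
  V3 = 16.6·(cos(-126.0°) + j·sin(-126.0°)) = -9.757 - j13.43 V
  V4 = 38.1·(cos(-45.0°) + j·sin(-45.0°)) = 26.94 - j26.94 V
Step 2 — Sum components: V_total = -197.8 - j92.09 V.
Step 3 — Convert to polar: |V_total| = 218.2 V, ∠V_total = -155.0°.

V_total = 218.2∠-155.0° V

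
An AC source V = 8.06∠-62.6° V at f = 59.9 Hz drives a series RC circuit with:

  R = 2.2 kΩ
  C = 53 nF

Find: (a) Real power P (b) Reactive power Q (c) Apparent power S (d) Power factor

Step 1 — Angular frequency: ω = 2π·f = 2π·59.9 = 376.4 rad/s.
Step 2 — Component impedances:
  R: Z = R = 2200 Ω
  C: Z = 1/(jωC) = -j/(ω·C) = 0 - j5.013e+04 Ω
Step 3 — Series combination: Z_total = R + C = 2200 - j5.013e+04 Ω = 5.018e+04∠-87.5° Ω.
Step 4 — Source phasor: V = 8.06∠-62.6° V = 3.709 - j7.156 V.
Step 5 — Current: I = V / Z = 0.0001457 + j6.759e-05 A = 0.0001606∠24.9° A.
Step 6 — Complex power: S = V·I* = 5.676e-05 - j0.001293 VA.
Step 7 — Real power: P = Re(S) = 5.676e-05 W.
Step 8 — Reactive power: Q = Im(S) = -0.001293 VAR.
Step 9 — Apparent power: |S| = 0.001295 VA.
Step 10 — Power factor: PF = P/|S| = 0.04384 (leading).

(a) P = 5.676e-05 W  (b) Q = -0.001293 VAR  (c) S = 0.001295 VA  (d) PF = 0.04384 (leading)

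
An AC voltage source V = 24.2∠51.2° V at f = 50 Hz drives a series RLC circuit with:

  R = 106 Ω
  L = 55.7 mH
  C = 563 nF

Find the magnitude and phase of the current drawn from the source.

Step 1 — Angular frequency: ω = 2π·f = 2π·50 = 314.2 rad/s.
Step 2 — Component impedances:
  R: Z = R = 106 Ω
  L: Z = jωL = j·314.2·0.0557 = 0 + j17.5 Ω
  C: Z = 1/(jωC) = -j/(ω·C) = 0 - j5654 Ω
Step 3 — Series combination: Z_total = R + L + C = 106 - j5636 Ω = 5637∠-88.9° Ω.
Step 4 — Source phasor: V = 24.2∠51.2° V = 15.16 + j18.86 V.
Step 5 — Ohm's law: I = V / Z_total = (15.16 + j18.86) / (106 - j5636) = -0.003294 + j0.002752 A.
Step 6 — Convert to polar: |I| = 0.004293 A, ∠I = 140.1°.

I = 0.004293∠140.1° A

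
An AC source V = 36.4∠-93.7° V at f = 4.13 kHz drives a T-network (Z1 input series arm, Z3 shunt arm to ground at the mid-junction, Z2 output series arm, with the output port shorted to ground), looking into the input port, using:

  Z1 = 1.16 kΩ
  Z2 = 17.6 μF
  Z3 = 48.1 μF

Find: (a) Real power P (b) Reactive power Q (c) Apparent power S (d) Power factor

Step 1 — Angular frequency: ω = 2π·f = 2π·4130 = 2.595e+04 rad/s.
Step 2 — Component impedances:
  Z1: Z = R = 1160 Ω
  Z2: Z = 1/(jωC) = -j/(ω·C) = 0 - j2.19 Ω
  Z3: Z = 1/(jωC) = -j/(ω·C) = 0 - j0.8012 Ω
Step 3 — With the output port shorted to ground, the output series arm Z2 runs from the junction to ground; the shunt arm Z3 also runs from the junction to ground. They appear in parallel: Z3 || Z2 = 0 - j0.5865 Ω.
Step 4 — Series with input arm Z1: Z_in = Z1 + (Z3 || Z2) = 1160 - j0.5865 Ω = 1160∠-0.0° Ω.
Step 5 — Source phasor: V = 36.4∠-93.7° V = -2.349 - j36.32 V.
Step 6 — Current: I = V / Z = -0.002009 - j0.03131 A = 0.03138∠-93.7° A.
Step 7 — Complex power: S = V·I* = 1.142 - j0.0005776 VA.
Step 8 — Real power: P = Re(S) = 1.142 W.
Step 9 — Reactive power: Q = Im(S) = -0.0005776 VAR.
Step 10 — Apparent power: |S| = 1.142 VA.
Step 11 — Power factor: PF = P/|S| = 1 (leading).

(a) P = 1.142 W  (b) Q = -0.0005776 VAR  (c) S = 1.142 VA  (d) PF = 1 (leading)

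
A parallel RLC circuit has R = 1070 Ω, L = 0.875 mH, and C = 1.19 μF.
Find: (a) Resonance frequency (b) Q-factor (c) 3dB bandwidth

Step 1 — Resonance: ω₀ = 1/√(LC) = 1/√(0.000875·1.19e-06) = 3.099e+04 rad/s.
Step 2 — f₀ = ω₀/(2π) = 4932 Hz.
Step 3 — Parallel Q: Q = R/(ω₀L) = 1070/(3.099e+04·0.000875) = 39.46.
Step 4 — Bandwidth: Δω = ω₀/Q = 785.4 rad/s; BW = Δω/(2π) = 125 Hz.

(a) f₀ = 4932 Hz  (b) Q = 39.46  (c) BW = 125 Hz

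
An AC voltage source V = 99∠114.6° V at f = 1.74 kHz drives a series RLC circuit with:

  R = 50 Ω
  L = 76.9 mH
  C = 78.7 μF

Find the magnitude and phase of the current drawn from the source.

Step 1 — Angular frequency: ω = 2π·f = 2π·1740 = 1.093e+04 rad/s.
Step 2 — Component impedances:
  R: Z = R = 50 Ω
  L: Z = jωL = j·1.093e+04·0.0769 = 0 + j840.7 Ω
  C: Z = 1/(jωC) = -j/(ω·C) = 0 - j1.162 Ω
Step 3 — Series combination: Z_total = R + L + C = 50 + j839.6 Ω = 841.1∠86.6° Ω.
Step 4 — Source phasor: V = 99∠114.6° V = -41.21 + j90.01 V.
Step 5 — Ohm's law: I = V / Z_total = (-41.21 + j90.01) / (50 + j839.6) = 0.1039 + j0.05528 A.
Step 6 — Convert to polar: |I| = 0.1177 A, ∠I = 28.0°.

I = 0.1177∠28.0° A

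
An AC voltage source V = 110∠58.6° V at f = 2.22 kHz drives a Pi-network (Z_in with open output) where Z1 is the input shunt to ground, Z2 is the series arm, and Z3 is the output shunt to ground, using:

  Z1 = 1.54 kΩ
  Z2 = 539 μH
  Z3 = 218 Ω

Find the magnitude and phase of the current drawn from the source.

Step 1 — Angular frequency: ω = 2π·f = 2π·2220 = 1.395e+04 rad/s.
Step 2 — Component impedances:
  Z1: Z = R = 1540 Ω
  Z2: Z = jωL = j·1.395e+04·0.000539 = 0 + j7.518 Ω
  Z3: Z = R = 218 Ω
Step 3 — With open output, the series arm Z2 and the output shunt Z3 appear in series to ground: Z2 + Z3 = 218 + j7.518 Ω.
Step 4 — Parallel with input shunt Z1: Z_in = Z1 || (Z2 + Z3) = 191 + j5.769 Ω = 191.1∠1.7° Ω.
Step 5 — Source phasor: V = 110∠58.6° V = 57.31 + j93.89 V.
Step 6 — Ohm's law: I = V / Z_total = (57.31 + j93.89) / (191 + j5.769) = 0.3146 + j0.4821 A.
Step 7 — Convert to polar: |I| = 0.5757 A, ∠I = 56.9°.

I = 0.5757∠56.9° A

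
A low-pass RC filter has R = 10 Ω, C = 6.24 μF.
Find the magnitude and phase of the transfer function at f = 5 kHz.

Step 1 — Angular frequency: ω = 2π·5000 = 3.142e+04 rad/s.
Step 2 — Transfer function: H(jω) = 1/(1 + jωRC).
Step 3 — Denominator: 1 + jωRC = 1 + j·3.142e+04·10·6.24e-06 = 1 + j1.96.
Step 4 — H = 0.2065 - j0.4048.
Step 5 — Magnitude: |H| = 0.4544 (-6.9 dB); phase: φ = -63.0°.

|H| = 0.4544 (-6.9 dB), φ = -63.0°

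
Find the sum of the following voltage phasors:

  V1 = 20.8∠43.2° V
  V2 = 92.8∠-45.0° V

Step 1 — Convert each phasor to rectangular form:
  V1 = 20.8·(cos(43.2°) + j·sin(43.2°)) = 15.16 + j14.24 V
  V2 = 92.8·(cos(-45.0°) + j·sin(-45.0°)) = 65.62 - j65.62 V
Step 2 — Sum components: V_total = 80.78 - j51.38 V.
Step 3 — Convert to polar: |V_total| = 95.74 V, ∠V_total = -32.5°.

V_total = 95.74∠-32.5° V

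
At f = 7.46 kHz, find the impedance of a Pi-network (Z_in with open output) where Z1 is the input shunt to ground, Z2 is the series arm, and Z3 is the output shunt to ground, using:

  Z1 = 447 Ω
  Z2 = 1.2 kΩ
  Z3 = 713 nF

Step 1 — Angular frequency: ω = 2π·f = 2π·7460 = 4.687e+04 rad/s.
Step 2 — Component impedances:
  Z1: Z = R = 447 Ω
  Z2: Z = R = 1200 Ω
  Z3: Z = 1/(jωC) = -j/(ω·C) = 0 - j29.92 Ω
Step 3 — With open output, the series arm Z2 and the output shunt Z3 appear in series to ground: Z2 + Z3 = 1200 - j29.92 Ω.
Step 4 — Parallel with input shunt Z1: Z_in = Z1 || (Z2 + Z3) = 325.7 - j2.203 Ω = 325.7∠-0.4° Ω.

Z = 325.7 - j2.203 Ω = 325.7∠-0.4° Ω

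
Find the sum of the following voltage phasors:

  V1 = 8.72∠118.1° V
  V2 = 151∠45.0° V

Step 1 — Convert each phasor to rectangular form:
  V1 = 8.72·(cos(118.1°) + j·sin(118.1°)) = -4.107 + j7.692 V
  V2 = 151·(cos(45.0°) + j·sin(45.0°)) = 106.8 + j106.8 V
Step 2 — Sum components: V_total = 102.7 + j114.5 V.
Step 3 — Convert to polar: |V_total| = 153.8 V, ∠V_total = 48.1°.

V_total = 153.8∠48.1° V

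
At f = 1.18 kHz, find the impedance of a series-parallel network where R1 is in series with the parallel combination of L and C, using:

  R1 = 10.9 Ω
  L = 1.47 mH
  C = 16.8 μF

Step 1 — Angular frequency: ω = 2π·f = 2π·1180 = 7414 rad/s.
Step 2 — Component impedances:
  R1: Z = R = 10.9 Ω
  L: Z = jωL = j·7414·0.00147 = 0 + j10.9 Ω
  C: Z = 1/(jωC) = -j/(ω·C) = 0 - j8.028 Ω
Step 3 — Parallel branch: L || C = 1/(1/L + 1/C) = 0 - j30.48 Ω.
Step 4 — Series with R1: Z_total = R1 + (L || C) = 10.9 - j30.48 Ω = 32.37∠-70.3° Ω.

Z = 10.9 - j30.48 Ω = 32.37∠-70.3° Ω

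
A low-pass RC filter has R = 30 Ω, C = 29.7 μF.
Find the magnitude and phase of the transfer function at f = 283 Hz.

Step 1 — Angular frequency: ω = 2π·283 = 1778 rad/s.
Step 2 — Transfer function: H(jω) = 1/(1 + jωRC).
Step 3 — Denominator: 1 + jωRC = 1 + j·1778·30·2.97e-05 = 1 + j1.584.
Step 4 — H = 0.2849 - j0.4514.
Step 5 — Magnitude: |H| = 0.5338 (-5.5 dB); phase: φ = -57.7°.

|H| = 0.5338 (-5.5 dB), φ = -57.7°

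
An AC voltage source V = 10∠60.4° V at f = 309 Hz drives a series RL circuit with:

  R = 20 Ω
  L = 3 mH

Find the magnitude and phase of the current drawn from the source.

Step 1 — Angular frequency: ω = 2π·f = 2π·309 = 1942 rad/s.
Step 2 — Component impedances:
  R: Z = R = 20 Ω
  L: Z = jωL = j·1942·0.003 = 0 + j5.825 Ω
Step 3 — Series combination: Z_total = R + L = 20 + j5.825 Ω = 20.83∠16.2° Ω.
Step 4 — Source phasor: V = 10∠60.4° V = 4.939 + j8.695 V.
Step 5 — Ohm's law: I = V / Z_total = (4.939 + j8.695) / (20 + j5.825) = 0.3444 + j0.3345 A.
Step 6 — Convert to polar: |I| = 0.4801 A, ∠I = 44.2°.

I = 0.4801∠44.2° A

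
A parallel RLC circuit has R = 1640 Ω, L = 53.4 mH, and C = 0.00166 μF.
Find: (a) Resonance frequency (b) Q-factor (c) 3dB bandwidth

Step 1 — Resonance: ω₀ = 1/√(LC) = 1/√(0.0534·1.66e-09) = 1.062e+05 rad/s.
Step 2 — f₀ = ω₀/(2π) = 1.69e+04 Hz.
Step 3 — Parallel Q: Q = R/(ω₀L) = 1640/(1.062e+05·0.0534) = 0.2892.
Step 4 — Bandwidth: Δω = ω₀/Q = 3.673e+05 rad/s; BW = Δω/(2π) = 5.846e+04 Hz.

(a) f₀ = 1.69e+04 Hz  (b) Q = 0.2892  (c) BW = 5.846e+04 Hz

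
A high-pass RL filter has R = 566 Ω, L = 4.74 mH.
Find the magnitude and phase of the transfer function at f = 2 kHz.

Step 1 — Angular frequency: ω = 2π·2000 = 1.257e+04 rad/s.
Step 2 — Transfer function: H(jω) = jωL/(R + jωL).
Step 3 — Numerator jωL = j·59.56; denominator R + jωL = 566 + j59.56.
Step 4 — H = 0.01095 + j0.1041.
Step 5 — Magnitude: |H| = 0.1047 (-19.6 dB); phase: φ = 84.0°.

|H| = 0.1047 (-19.6 dB), φ = 84.0°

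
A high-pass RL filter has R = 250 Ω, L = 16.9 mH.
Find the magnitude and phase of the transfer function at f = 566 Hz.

Step 1 — Angular frequency: ω = 2π·566 = 3556 rad/s.
Step 2 — Transfer function: H(jω) = jωL/(R + jωL).
Step 3 — Numerator jωL = j·60.1; denominator R + jωL = 250 + j60.1.
Step 4 — H = 0.05464 + j0.2273.
Step 5 — Magnitude: |H| = 0.2337 (-12.6 dB); phase: φ = 76.5°.

|H| = 0.2337 (-12.6 dB), φ = 76.5°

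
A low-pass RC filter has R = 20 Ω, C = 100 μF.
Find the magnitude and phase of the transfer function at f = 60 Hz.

Step 1 — Angular frequency: ω = 2π·60 = 377 rad/s.
Step 2 — Transfer function: H(jω) = 1/(1 + jωRC).
Step 3 — Denominator: 1 + jωRC = 1 + j·377·20·0.0001 = 1 + j0.754.
Step 4 — H = 0.6376 - j0.4807.
Step 5 — Magnitude: |H| = 0.7985 (-2.0 dB); phase: φ = -37.0°.

|H| = 0.7985 (-2.0 dB), φ = -37.0°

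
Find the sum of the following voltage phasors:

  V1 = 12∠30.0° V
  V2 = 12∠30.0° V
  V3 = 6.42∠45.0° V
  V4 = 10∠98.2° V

Step 1 — Convert each phasor to rectangular form:
  V1 = 12·(cos(30.0°) + j·sin(30.0°)) = 10.39 + j6 V
  V2 = 12·(cos(30.0°) + j·sin(30.0°)) = 10.39 + j6 V
  V3 = 6.42·(cos(45.0°) + j·sin(45.0°)) = 4.54 + j4.54 V
  V4 = 10·(cos(98.2°) + j·sin(98.2°)) = -1.426 + j9.898 V
Step 2 — Sum components: V_total = 23.9 + j26.44 V.
Step 3 — Convert to polar: |V_total| = 35.64 V, ∠V_total = 47.9°.

V_total = 35.64∠47.9° V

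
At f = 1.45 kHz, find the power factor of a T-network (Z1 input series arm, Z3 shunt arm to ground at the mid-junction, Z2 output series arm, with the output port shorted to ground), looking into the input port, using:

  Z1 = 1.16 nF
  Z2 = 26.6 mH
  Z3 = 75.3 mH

Step 1 — Angular frequency: ω = 2π·f = 2π·1450 = 9111 rad/s.
Step 2 — Component impedances:
  Z1: Z = 1/(jωC) = -j/(ω·C) = 0 - j9.462e+04 Ω
  Z2: Z = jωL = j·9111·0.0266 = 0 + j242.3 Ω
  Z3: Z = jωL = j·9111·0.0753 = 0 + j686 Ω
Step 3 — With the output port shorted to ground, the output series arm Z2 runs from the junction to ground; the shunt arm Z3 also runs from the junction to ground. They appear in parallel: Z3 || Z2 = 0 + j179.1 Ω.
Step 4 — Series with input arm Z1: Z_in = Z1 + (Z3 || Z2) = 0 - j9.444e+04 Ω = 9.444e+04∠-90.0° Ω.
Step 5 — Power factor: PF = cos(φ) = Re(Z)/|Z| = 0/9.444e+04 = 0.
Step 6 — Type: Im(Z) = -9.444e+04 ⇒ leading (phase φ = -90.0°).

PF = 0 (leading, φ = -90.0°)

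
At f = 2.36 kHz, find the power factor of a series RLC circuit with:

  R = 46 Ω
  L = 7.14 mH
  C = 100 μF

Step 1 — Angular frequency: ω = 2π·f = 2π·2360 = 1.483e+04 rad/s.
Step 2 — Component impedances:
  R: Z = R = 46 Ω
  L: Z = jωL = j·1.483e+04·0.00714 = 0 + j105.9 Ω
  C: Z = 1/(jωC) = -j/(ω·C) = 0 - j0.6744 Ω
Step 3 — Series combination: Z_total = R + L + C = 46 + j105.2 Ω = 114.8∠66.4° Ω.
Step 4 — Power factor: PF = cos(φ) = Re(Z)/|Z| = 46/114.82 = 0.4006.
Step 5 — Type: Im(Z) = 105.2 ⇒ lagging (phase φ = 66.4°).

PF = 0.4006 (lagging, φ = 66.4°)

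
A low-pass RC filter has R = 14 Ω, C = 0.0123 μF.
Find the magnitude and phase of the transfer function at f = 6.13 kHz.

Step 1 — Angular frequency: ω = 2π·6130 = 3.852e+04 rad/s.
Step 2 — Transfer function: H(jω) = 1/(1 + jωRC).
Step 3 — Denominator: 1 + jωRC = 1 + j·3.852e+04·14·1.23e-08 = 1 + j0.006632.
Step 4 — H = 1 - j0.006632.
Step 5 — Magnitude: |H| = 1 (-0.0 dB); phase: φ = -0.4°.

|H| = 1 (-0.0 dB), φ = -0.4°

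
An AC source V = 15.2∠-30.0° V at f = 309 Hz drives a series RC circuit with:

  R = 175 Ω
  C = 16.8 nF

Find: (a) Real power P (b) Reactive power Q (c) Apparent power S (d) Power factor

Step 1 — Angular frequency: ω = 2π·f = 2π·309 = 1942 rad/s.
Step 2 — Component impedances:
  R: Z = R = 175 Ω
  C: Z = 1/(jωC) = -j/(ω·C) = 0 - j3.066e+04 Ω
Step 3 — Series combination: Z_total = R + C = 175 - j3.066e+04 Ω = 3.066e+04∠-89.7° Ω.
Step 4 — Source phasor: V = 15.2∠-30.0° V = 13.16 - j7.6 V.
Step 5 — Current: I = V / Z = 0.0002503 + j0.0004279 A = 0.0004958∠59.7° A.
Step 6 — Complex power: S = V·I* = 4.301e-05 - j0.007536 VA.
Step 7 — Real power: P = Re(S) = 4.301e-05 W.
Step 8 — Reactive power: Q = Im(S) = -0.007536 VAR.
Step 9 — Apparent power: |S| = 0.007536 VA.
Step 10 — Power factor: PF = P/|S| = 0.005708 (leading).

(a) P = 4.301e-05 W  (b) Q = -0.007536 VAR  (c) S = 0.007536 VA  (d) PF = 0.005708 (leading)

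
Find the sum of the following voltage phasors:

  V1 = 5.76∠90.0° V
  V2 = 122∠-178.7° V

Step 1 — Convert each phasor to rectangular form:
  V1 = 5.76·(cos(90.0°) + j·sin(90.0°)) = 0 + j5.76 V
  V2 = 122·(cos(-178.7°) + j·sin(-178.7°)) = -122 - j2.768 V
Step 2 — Sum components: V_total = -122 + j2.992 V.
Step 3 — Convert to polar: |V_total| = 122 V, ∠V_total = 178.6°.

V_total = 122∠178.6° V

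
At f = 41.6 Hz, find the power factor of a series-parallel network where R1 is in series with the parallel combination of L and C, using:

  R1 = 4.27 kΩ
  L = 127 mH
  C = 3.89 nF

Step 1 — Angular frequency: ω = 2π·f = 2π·41.6 = 261.4 rad/s.
Step 2 — Component impedances:
  R1: Z = R = 4270 Ω
  L: Z = jωL = j·261.4·0.127 = 0 + j33.2 Ω
  C: Z = 1/(jωC) = -j/(ω·C) = 0 - j9.835e+05 Ω
Step 3 — Parallel branch: L || C = 1/(1/L + 1/C) = 0 + j33.2 Ω.
Step 4 — Series with R1: Z_total = R1 + (L || C) = 4270 + j33.2 Ω = 4270∠0.4° Ω.
Step 5 — Power factor: PF = cos(φ) = Re(Z)/|Z| = 4270/4270 = 1.
Step 6 — Type: Im(Z) = 33.2 ⇒ lagging (phase φ = 0.4°).

PF = 1 (lagging, φ = 0.4°)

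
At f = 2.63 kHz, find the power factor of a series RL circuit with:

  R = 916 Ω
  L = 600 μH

Step 1 — Angular frequency: ω = 2π·f = 2π·2630 = 1.652e+04 rad/s.
Step 2 — Component impedances:
  R: Z = R = 916 Ω
  L: Z = jωL = j·1.652e+04·0.0006 = 0 + j9.915 Ω
Step 3 — Series combination: Z_total = R + L = 916 + j9.915 Ω = 916.1∠0.6° Ω.
Step 4 — Power factor: PF = cos(φ) = Re(Z)/|Z| = 916/916.1 = 0.9999.
Step 5 — Type: Im(Z) = 9.915 ⇒ lagging (phase φ = 0.6°).

PF = 0.9999 (lagging, φ = 0.6°)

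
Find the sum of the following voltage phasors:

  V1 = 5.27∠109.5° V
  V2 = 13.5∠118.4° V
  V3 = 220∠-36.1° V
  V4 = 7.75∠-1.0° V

Step 1 — Convert each phasor to rectangular form:
  V1 = 5.27·(cos(109.5°) + j·sin(109.5°)) = -1.759 + j4.968 V
  V2 = 13.5·(cos(118.4°) + j·sin(118.4°)) = -6.421 + j11.88 V
  V3 = 220·(cos(-36.1°) + j·sin(-36.1°)) = 177.8 - j129.6 V
  V4 = 7.75·(cos(-1.0°) + j·sin(-1.0°)) = 7.749 - j0.1353 V
Step 2 — Sum components: V_total = 177.3 - j112.9 V.
Step 3 — Convert to polar: |V_total| = 210.2 V, ∠V_total = -32.5°.

V_total = 210.2∠-32.5° V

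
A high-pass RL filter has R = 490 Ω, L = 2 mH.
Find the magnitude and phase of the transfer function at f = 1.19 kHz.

Step 1 — Angular frequency: ω = 2π·1190 = 7477 rad/s.
Step 2 — Transfer function: H(jω) = jωL/(R + jωL).
Step 3 — Numerator jωL = j·14.95; denominator R + jωL = 490 + j14.95.
Step 4 — H = 0.0009305 + j0.03049.
Step 5 — Magnitude: |H| = 0.0305 (-30.3 dB); phase: φ = 88.3°.

|H| = 0.0305 (-30.3 dB), φ = 88.3°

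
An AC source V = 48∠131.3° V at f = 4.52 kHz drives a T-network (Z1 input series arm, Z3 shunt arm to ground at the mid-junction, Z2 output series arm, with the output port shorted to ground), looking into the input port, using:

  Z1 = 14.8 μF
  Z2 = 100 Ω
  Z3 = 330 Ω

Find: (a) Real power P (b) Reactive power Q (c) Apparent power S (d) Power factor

Step 1 — Angular frequency: ω = 2π·f = 2π·4520 = 2.84e+04 rad/s.
Step 2 — Component impedances:
  Z1: Z = 1/(jωC) = -j/(ω·C) = 0 - j2.379 Ω
  Z2: Z = R = 100 Ω
  Z3: Z = R = 330 Ω
Step 3 — With the output port shorted to ground, the output series arm Z2 runs from the junction to ground; the shunt arm Z3 also runs from the junction to ground. They appear in parallel: Z3 || Z2 = 76.74 Ω.
Step 4 — Series with input arm Z1: Z_in = Z1 + (Z3 || Z2) = 76.74 - j2.379 Ω = 76.78∠-1.8° Ω.
Step 5 — Source phasor: V = 48∠131.3° V = -31.68 + j36.06 V.
Step 6 — Current: I = V / Z = -0.427 + j0.4566 A = 0.6252∠133.1° A.
Step 7 — Complex power: S = V·I* = 29.99 - j0.9298 VA.
Step 8 — Real power: P = Re(S) = 29.99 W.
Step 9 — Reactive power: Q = Im(S) = -0.9298 VAR.
Step 10 — Apparent power: |S| = 30.01 VA.
Step 11 — Power factor: PF = P/|S| = 0.9995 (leading).

(a) P = 29.99 W  (b) Q = -0.9298 VAR  (c) S = 30.01 VA  (d) PF = 0.9995 (leading)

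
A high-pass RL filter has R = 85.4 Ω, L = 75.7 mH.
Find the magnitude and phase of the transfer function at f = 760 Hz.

Step 1 — Angular frequency: ω = 2π·760 = 4775 rad/s.
Step 2 — Transfer function: H(jω) = jωL/(R + jωL).
Step 3 — Numerator jωL = j·361.5; denominator R + jωL = 85.4 + j361.5.
Step 4 — H = 0.9471 + j0.2238.
Step 5 — Magnitude: |H| = 0.9732 (-0.2 dB); phase: φ = 13.3°.

|H| = 0.9732 (-0.2 dB), φ = 13.3°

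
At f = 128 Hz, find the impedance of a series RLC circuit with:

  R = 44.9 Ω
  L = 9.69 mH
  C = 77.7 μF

Step 1 — Angular frequency: ω = 2π·f = 2π·128 = 804.2 rad/s.
Step 2 — Component impedances:
  R: Z = R = 44.9 Ω
  L: Z = jωL = j·804.2·0.00969 = 0 + j7.793 Ω
  C: Z = 1/(jωC) = -j/(ω·C) = 0 - j16 Ω
Step 3 — Series combination: Z_total = R + L + C = 44.9 - j8.209 Ω = 45.64∠-10.4° Ω.

Z = 44.9 - j8.209 Ω = 45.64∠-10.4° Ω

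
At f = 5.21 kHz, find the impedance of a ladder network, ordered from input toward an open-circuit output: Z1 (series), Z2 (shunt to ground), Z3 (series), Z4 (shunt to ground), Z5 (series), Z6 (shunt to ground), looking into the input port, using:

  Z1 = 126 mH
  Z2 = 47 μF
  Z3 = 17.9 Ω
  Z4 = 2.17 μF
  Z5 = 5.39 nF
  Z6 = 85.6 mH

Step 1 — Angular frequency: ω = 2π·f = 2π·5210 = 3.274e+04 rad/s.
Step 2 — Component impedances:
  Z1: Z = jωL = j·3.274e+04·0.126 = 0 + j4125 Ω
  Z2: Z = 1/(jωC) = -j/(ω·C) = 0 - j0.65 Ω
  Z3: Z = R = 17.9 Ω
  Z4: Z = 1/(jωC) = -j/(ω·C) = 0 - j14.08 Ω
  Z5: Z = 1/(jωC) = -j/(ω·C) = 0 - j5668 Ω
  Z6: Z = jωL = j·3.274e+04·0.0856 = 0 + j2802 Ω
Step 3 — Ladder network (open output): work backward from the far end, alternating series and parallel combinations. Z_in = 0.01413 + j4124 Ω = 4124∠90.0° Ω.

Z = 0.01413 + j4124 Ω = 4124∠90.0° Ω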